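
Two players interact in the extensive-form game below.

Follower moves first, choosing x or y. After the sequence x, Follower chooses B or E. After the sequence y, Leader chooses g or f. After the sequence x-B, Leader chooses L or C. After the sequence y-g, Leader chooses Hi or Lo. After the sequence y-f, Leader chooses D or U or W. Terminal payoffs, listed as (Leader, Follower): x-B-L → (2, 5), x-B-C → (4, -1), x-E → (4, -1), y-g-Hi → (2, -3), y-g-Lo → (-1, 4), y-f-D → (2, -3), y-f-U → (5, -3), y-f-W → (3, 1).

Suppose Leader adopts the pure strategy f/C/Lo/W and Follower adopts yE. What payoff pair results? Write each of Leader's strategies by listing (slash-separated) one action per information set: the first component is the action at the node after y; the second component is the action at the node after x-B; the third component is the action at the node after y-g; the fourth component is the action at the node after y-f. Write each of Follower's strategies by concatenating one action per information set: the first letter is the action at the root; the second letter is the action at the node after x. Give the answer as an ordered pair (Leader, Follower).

(3, 1)

Trace the play path from the root:
  Follower plays y
  Leader plays f at [y]
  Leader plays W at [y-f]
→ terminal payoff (3, 1).
(Leader's choice at the node after x-B is never reached on this path, so it doesn't affect the outcome.)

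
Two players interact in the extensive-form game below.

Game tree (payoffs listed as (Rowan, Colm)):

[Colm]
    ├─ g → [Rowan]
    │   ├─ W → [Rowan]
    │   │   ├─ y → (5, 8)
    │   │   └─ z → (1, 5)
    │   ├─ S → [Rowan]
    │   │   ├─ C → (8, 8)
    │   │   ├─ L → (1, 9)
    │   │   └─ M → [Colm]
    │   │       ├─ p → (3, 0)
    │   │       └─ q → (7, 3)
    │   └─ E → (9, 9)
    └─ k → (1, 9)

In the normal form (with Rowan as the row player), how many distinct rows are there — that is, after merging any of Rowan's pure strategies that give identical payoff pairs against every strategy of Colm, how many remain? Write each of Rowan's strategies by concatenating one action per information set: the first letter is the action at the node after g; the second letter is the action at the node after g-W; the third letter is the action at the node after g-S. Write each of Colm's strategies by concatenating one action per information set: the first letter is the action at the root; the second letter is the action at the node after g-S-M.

6

Rowan has 18 pure strategies: WyC, WyL, WyM, WzC, WzL, WzM, SyC, SyL, SyM, SzC, SzL, SzM, EyC, EyL, EyM, EzC, EzL, EzM. Columns: gp, gq, kp, kq.
{WyC, WyL, WyM} → row (5,8) (5,8) (1,9) (1,9)
{WzC, WzL, WzM} → row (1,5) (1,5) (1,9) (1,9)
{SyC, SzC} → row (8,8) (8,8) (1,9) (1,9)
{SyL, SzL} → row (1,9) (1,9) (1,9) (1,9)
{SyM, SzM} → row (3,0) (7,3) (1,9) (1,9)
{EyC, EyL, EyM, EzC, EzL, EzM} → row (9,9) (9,9) (1,9) (1,9)
That's 6 distinct rows out of 18 strategies.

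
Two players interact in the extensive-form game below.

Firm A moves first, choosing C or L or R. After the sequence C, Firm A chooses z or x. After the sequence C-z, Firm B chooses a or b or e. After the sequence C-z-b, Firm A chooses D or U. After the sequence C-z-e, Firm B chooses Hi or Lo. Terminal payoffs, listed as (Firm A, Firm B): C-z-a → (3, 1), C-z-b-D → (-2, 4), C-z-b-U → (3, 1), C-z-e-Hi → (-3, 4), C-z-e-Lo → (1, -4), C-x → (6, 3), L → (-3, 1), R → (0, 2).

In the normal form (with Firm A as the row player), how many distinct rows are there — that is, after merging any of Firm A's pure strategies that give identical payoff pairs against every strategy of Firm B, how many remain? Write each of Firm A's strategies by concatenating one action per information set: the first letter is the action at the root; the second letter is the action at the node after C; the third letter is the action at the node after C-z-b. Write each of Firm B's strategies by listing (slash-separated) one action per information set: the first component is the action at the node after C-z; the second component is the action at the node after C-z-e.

Firm A has 12 pure strategies: CzD, CzU, CxD, CxU, LzD, LzU, LxD, LxU, RzD, RzU, RxD, RxU. Columns: a/Hi, a/Lo, b/Hi, b/Lo, e/Hi, e/Lo.
{CzD} → row (3,1) (3,1) (-2,4) (-2,4) (-3,4) (1,-4)
{CzU} → row (3,1) (3,1) (3,1) (3,1) (-3,4) (1,-4)
{CxD, CxU} → row (6,3) (6,3) (6,3) (6,3) (6,3) (6,3)
{LzD, LzU, LxD, LxU} → row (-3,1) (-3,1) (-3,1) (-3,1) (-3,1) (-3,1)
{RzD, RzU, RxD, RxU} → row (0,2) (0,2) (0,2) (0,2) (0,2) (0,2)
That's 5 distinct rows out of 12 strategies.

5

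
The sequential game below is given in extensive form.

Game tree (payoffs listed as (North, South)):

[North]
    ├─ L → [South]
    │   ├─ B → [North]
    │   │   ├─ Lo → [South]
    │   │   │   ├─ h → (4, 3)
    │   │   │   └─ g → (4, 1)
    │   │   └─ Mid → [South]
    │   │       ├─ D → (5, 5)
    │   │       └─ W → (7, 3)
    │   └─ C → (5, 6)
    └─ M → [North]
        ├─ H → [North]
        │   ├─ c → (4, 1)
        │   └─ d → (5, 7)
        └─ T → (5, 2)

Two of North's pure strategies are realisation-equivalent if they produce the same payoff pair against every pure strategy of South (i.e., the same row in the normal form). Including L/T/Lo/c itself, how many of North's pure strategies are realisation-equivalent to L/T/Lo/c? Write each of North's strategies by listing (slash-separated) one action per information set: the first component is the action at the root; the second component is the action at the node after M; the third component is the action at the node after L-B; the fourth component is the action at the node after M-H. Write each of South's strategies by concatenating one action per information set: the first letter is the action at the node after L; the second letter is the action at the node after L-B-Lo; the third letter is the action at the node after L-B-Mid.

Row for L/T/Lo/c (columns BhD, BhW, BgD, BgW, ChD, ChW, CgD, CgW): (4,3) (4,3) (4,1) (4,1) (5,6) (5,6) (5,6) (5,6).
Under L/T/Lo/c, North's choice at the node after M and at the node after M-H can never be reached regardless of what South does, so varying those choices leaves every outcome unchanged.
Holding the reachable choices fixed and varying the unreachable ones freely already gives 2 × 2 = 4 equivalent strategies.
No other strategy reproduces this row, so those 4 are the full class: L/H/Lo/c, L/H/Lo/d, L/T/Lo/c, L/T/Lo/d.

4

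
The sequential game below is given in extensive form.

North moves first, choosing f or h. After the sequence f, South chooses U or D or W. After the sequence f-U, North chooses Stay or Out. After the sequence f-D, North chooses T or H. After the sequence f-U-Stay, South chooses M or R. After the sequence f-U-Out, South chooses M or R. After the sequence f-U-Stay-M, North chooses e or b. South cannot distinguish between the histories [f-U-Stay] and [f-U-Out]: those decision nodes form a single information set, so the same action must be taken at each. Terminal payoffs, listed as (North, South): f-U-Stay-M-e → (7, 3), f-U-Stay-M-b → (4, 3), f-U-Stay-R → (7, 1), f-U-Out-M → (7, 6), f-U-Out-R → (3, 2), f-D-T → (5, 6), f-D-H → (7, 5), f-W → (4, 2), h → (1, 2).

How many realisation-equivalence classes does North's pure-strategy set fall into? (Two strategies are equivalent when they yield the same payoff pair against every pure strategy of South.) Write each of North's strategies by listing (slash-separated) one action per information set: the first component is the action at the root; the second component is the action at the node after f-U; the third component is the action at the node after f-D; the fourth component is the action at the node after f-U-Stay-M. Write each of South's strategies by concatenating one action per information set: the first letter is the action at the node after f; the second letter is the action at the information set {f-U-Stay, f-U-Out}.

7

North has 16 pure strategies: f/Stay/T/e, f/Stay/T/b, f/Stay/H/e, f/Stay/H/b, f/Out/T/e, f/Out/T/b, f/Out/H/e, f/Out/H/b, h/Stay/T/e, h/Stay/T/b, h/Stay/H/e, h/Stay/H/b, h/Out/T/e, h/Out/T/b, h/Out/H/e, h/Out/H/b. Columns: UM, UR, DM, DR, WM, WR.
{f/Stay/T/e} → row (7,3) (7,1) (5,6) (5,6) (4,2) (4,2)
{f/Stay/T/b} → row (4,3) (7,1) (5,6) (5,6) (4,2) (4,2)
{f/Stay/H/e} → row (7,3) (7,1) (7,5) (7,5) (4,2) (4,2)
{f/Stay/H/b} → row (4,3) (7,1) (7,5) (7,5) (4,2) (4,2)
{f/Out/T/e, f/Out/T/b} → row (7,6) (3,2) (5,6) (5,6) (4,2) (4,2)
{f/Out/H/e, f/Out/H/b} → row (7,6) (3,2) (7,5) (7,5) (4,2) (4,2)
{h/Stay/T/e, h/Stay/T/b, h/Stay/H/e, h/Stay/H/b, h/Out/T/e, h/Out/T/b, h/Out/H/e, h/Out/H/b} → row (1,2) (1,2) (1,2) (1,2) (1,2) (1,2)
That's 7 distinct rows out of 16 strategies.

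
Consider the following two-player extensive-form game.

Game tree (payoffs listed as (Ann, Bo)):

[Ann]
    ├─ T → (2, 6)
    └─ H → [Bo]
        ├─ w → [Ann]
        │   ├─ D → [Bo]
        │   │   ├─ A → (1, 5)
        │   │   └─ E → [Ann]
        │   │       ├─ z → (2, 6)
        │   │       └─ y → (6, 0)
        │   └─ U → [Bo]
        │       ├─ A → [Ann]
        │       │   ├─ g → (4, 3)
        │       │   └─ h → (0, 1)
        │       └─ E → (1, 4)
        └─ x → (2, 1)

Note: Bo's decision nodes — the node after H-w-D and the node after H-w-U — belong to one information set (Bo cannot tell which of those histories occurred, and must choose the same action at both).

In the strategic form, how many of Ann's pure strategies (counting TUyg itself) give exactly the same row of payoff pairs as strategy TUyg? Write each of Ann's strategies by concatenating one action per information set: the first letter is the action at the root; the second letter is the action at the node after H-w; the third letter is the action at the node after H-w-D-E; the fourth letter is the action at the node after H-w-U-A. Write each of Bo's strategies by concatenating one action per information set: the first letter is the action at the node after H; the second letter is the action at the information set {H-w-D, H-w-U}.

Row for TUyg (columns wA, wE, xA, xE): (2,6) (2,6) (2,6) (2,6).
Under TUyg, Ann's choice at the node after H-w and at the node after H-w-D-E and at the node after H-w-U-A can never be reached regardless of what Bo does, so varying those choices leaves every outcome unchanged.
Holding the reachable choices fixed and varying the unreachable ones freely already gives 2 × 2 × 2 = 8 equivalent strategies.
No other strategy reproduces this row, so those 8 are the full class: TDzg, TDzh, TDyg, TDyh, TUzg, TUzh, TUyg, TUyh.

8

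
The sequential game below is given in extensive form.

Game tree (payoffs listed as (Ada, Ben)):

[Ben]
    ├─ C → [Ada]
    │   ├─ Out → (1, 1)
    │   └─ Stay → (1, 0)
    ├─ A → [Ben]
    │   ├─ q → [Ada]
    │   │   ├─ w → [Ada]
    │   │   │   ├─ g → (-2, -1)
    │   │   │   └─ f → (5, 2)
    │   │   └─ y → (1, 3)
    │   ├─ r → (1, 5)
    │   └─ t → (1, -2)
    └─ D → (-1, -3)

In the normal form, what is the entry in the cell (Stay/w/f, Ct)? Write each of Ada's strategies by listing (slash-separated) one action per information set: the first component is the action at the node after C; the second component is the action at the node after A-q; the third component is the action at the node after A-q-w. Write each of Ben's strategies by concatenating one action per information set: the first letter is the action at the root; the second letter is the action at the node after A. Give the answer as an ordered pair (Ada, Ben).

Trace the play path from the root:
  Ben plays C
  Ada plays Stay at [C]
→ terminal payoff (1, 0).
(Ada's choice at the node after A-q is never reached on this path, so it doesn't affect the outcome.)

(1, 0)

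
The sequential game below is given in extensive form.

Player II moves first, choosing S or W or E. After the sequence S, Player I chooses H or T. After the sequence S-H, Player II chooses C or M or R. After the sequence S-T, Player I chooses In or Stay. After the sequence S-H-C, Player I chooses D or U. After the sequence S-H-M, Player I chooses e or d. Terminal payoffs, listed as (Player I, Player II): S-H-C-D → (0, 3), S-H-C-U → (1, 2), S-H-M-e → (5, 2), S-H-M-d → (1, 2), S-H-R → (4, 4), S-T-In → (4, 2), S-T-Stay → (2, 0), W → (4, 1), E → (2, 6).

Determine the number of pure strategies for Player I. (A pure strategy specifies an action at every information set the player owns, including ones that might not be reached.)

Player I owns the node after S with actions {H, T} — two choices.
Player I owns the node after S-T with actions {In, Stay} — two choices.
Player I owns the node after S-H-C with actions {D, U} — two choices.
Player I owns the node after S-H-M with actions {e, d} — two choices.
A pure strategy fixes one action at each information set independently, so the count is the product 2 × 2 × 2 × 2 = 16.
(For reference, Player II has 9 pure strategies, giving a 16×9 normal-form matrix.)

16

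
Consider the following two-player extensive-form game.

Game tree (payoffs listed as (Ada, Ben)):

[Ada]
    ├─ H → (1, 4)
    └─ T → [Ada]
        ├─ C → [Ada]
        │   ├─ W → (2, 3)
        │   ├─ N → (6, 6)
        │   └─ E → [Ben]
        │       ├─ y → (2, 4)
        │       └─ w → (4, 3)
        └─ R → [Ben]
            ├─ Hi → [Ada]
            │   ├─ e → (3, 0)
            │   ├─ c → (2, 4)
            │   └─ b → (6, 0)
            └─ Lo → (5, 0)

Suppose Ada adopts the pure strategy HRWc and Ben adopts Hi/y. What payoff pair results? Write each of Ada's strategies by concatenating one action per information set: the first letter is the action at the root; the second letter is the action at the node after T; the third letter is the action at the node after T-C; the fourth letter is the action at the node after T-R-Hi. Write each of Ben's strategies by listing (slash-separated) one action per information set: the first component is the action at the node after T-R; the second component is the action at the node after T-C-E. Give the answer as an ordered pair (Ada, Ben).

Trace the play path from the root:
  Ada plays H
→ terminal payoff (1, 4).
(Ada's choice at the node after T is never reached on this path, so it doesn't affect the outcome.)

(1, 4)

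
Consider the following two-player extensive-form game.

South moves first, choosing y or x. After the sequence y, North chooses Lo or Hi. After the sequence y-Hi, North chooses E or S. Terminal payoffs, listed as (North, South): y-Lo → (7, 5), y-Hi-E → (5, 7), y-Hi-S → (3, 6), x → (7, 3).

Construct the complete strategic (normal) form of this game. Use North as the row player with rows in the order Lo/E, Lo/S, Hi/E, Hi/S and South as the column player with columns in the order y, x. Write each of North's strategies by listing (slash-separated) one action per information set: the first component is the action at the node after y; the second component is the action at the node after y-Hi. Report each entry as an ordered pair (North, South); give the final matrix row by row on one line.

            y        x
Lo/E    (7,5)    (7,3)
Lo/S    (7,5)    (7,3)
Hi/E    (5,7)    (7,3)
Hi/S    (3,6)    (7,3)

Lo/E: (7,5) (7,3) | Lo/S: (7,5) (7,3) | Hi/E: (5,7) (7,3) | Hi/S: (3,6) (7,3)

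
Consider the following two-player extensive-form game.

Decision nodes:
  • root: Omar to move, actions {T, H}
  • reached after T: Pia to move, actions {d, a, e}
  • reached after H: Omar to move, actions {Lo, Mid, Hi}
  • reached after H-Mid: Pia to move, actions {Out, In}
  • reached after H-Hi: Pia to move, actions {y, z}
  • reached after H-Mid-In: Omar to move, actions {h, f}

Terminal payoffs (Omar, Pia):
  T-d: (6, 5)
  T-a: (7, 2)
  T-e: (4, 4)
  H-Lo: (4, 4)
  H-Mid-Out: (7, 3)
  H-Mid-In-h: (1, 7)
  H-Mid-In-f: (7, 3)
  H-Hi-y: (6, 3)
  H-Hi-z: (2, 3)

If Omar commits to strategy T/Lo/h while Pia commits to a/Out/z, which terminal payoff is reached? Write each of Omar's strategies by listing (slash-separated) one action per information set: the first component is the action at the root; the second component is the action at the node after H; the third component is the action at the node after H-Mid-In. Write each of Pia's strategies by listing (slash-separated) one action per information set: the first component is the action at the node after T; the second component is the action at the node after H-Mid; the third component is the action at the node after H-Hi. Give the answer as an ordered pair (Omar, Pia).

(7, 2)

Trace the play path from the root:
  Omar plays T
  Pia plays a at [T]
→ terminal payoff (7, 2).
(Omar's choice at the node after H is never reached on this path, so it doesn't affect the outcome.)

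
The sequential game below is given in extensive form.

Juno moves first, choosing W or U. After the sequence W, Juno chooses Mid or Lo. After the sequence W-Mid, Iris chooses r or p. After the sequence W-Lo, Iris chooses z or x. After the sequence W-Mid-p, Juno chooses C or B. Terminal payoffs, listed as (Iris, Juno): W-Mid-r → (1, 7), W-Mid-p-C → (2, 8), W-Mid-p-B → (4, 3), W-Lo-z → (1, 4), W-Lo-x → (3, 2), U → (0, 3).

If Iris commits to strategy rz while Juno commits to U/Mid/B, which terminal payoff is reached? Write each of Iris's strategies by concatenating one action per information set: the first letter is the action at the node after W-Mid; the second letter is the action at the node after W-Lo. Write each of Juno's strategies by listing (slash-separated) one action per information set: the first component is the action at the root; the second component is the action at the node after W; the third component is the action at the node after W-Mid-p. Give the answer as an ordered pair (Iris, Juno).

Trace the play path from the root:
  Juno plays U
→ terminal payoff (0, 3).
(Iris's choice at the node after W-Mid is never reached on this path, so it doesn't affect the outcome.)

(0, 3)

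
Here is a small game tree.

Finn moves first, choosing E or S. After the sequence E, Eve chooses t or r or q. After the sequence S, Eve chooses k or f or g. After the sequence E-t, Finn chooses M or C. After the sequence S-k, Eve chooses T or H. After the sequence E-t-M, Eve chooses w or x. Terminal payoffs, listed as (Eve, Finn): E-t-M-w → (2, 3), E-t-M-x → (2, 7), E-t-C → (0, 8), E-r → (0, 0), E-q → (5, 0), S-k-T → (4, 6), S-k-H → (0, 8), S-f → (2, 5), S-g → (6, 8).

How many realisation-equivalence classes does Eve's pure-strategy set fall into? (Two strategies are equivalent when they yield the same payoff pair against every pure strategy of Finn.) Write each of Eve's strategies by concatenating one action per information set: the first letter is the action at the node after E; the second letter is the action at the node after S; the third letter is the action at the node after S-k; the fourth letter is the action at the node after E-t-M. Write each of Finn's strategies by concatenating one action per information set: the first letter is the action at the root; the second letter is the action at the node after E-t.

16

Eve has 36 pure strategies: tkTw, tkTx, tkHw, tkHx, tfTw, tfTx, tfHw, tfHx, tgTw, tgTx, tgHw, tgHx, rkTw, rkTx, rkHw, rkHx, rfTw, rfTx, rfHw, rfHx, rgTw, rgTx, rgHw, rgHx, qkTw, qkTx, qkHw, qkHx, qfTw, qfTx, qfHw, qfHx, qgTw, qgTx, qgHw, qgHx. Columns: EM, EC, SM, SC.
{tkTw} → row (2,3) (0,8) (4,6) (4,6)
{tkTx} → row (2,7) (0,8) (4,6) (4,6)
{tkHw} → row (2,3) (0,8) (0,8) (0,8)
{tkHx} → row (2,7) (0,8) (0,8) (0,8)
{tfTw, tfHw} → row (2,3) (0,8) (2,5) (2,5)
{tfTx, tfHx} → row (2,7) (0,8) (2,5) (2,5)
{tgTw, tgHw} → row (2,3) (0,8) (6,8) (6,8)
{tgTx, tgHx} → row (2,7) (0,8) (6,8) (6,8)
{rkTw, rkTx} → row (0,0) (0,0) (4,6) (4,6)
{rkHw, rkHx} → row (0,0) (0,0) (0,8) (0,8)
{rfTw, rfTx, rfHw, rfHx} → row (0,0) (0,0) (2,5) (2,5)
{rgTw, rgTx, rgHw, rgHx} → row (0,0) (0,0) (6,8) (6,8)
{qkTw, qkTx} → row (5,0) (5,0) (4,6) (4,6)
{qkHw, qkHx} → row (5,0) (5,0) (0,8) (0,8)
{qfTw, qfTx, qfHw, qfHx} → row (5,0) (5,0) (2,5) (2,5)
{qgTw, qgTx, qgHw, qgHx} → row (5,0) (5,0) (6,8) (6,8)
That's 16 distinct rows out of 36 strategies.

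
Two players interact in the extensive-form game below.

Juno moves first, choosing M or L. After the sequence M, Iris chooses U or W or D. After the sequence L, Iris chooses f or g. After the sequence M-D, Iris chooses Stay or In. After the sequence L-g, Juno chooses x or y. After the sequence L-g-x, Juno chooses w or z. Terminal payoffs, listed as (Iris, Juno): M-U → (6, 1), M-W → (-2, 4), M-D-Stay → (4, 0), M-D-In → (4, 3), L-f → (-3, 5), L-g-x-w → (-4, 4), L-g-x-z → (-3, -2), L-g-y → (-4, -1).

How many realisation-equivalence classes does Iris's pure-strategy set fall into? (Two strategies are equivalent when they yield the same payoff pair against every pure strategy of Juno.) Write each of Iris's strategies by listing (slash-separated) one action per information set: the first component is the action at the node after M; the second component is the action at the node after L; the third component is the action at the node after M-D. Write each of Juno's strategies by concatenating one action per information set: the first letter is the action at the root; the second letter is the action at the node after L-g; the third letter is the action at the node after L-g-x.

Iris has 12 pure strategies: U/f/Stay, U/f/In, U/g/Stay, U/g/In, W/f/Stay, W/f/In, W/g/Stay, W/g/In, D/f/Stay, D/f/In, D/g/Stay, D/g/In. Columns: Mxw, Mxz, Myw, Myz, Lxw, Lxz, Lyw, Lyz.
{U/f/Stay, U/f/In} → row (6,1) (6,1) (6,1) (6,1) (-3,5) (-3,5) (-3,5) (-3,5)
{U/g/Stay, U/g/In} → row (6,1) (6,1) (6,1) (6,1) (-4,4) (-3,-2) (-4,-1) (-4,-1)
{W/f/Stay, W/f/In} → row (-2,4) (-2,4) (-2,4) (-2,4) (-3,5) (-3,5) (-3,5) (-3,5)
{W/g/Stay, W/g/In} → row (-2,4) (-2,4) (-2,4) (-2,4) (-4,4) (-3,-2) (-4,-1) (-4,-1)
{D/f/Stay} → row (4,0) (4,0) (4,0) (4,0) (-3,5) (-3,5) (-3,5) (-3,5)
{D/f/In} → row (4,3) (4,3) (4,3) (4,3) (-3,5) (-3,5) (-3,5) (-3,5)
{D/g/Stay} → row (4,0) (4,0) (4,0) (4,0) (-4,4) (-3,-2) (-4,-1) (-4,-1)
{D/g/In} → row (4,3) (4,3) (4,3) (4,3) (-4,4) (-3,-2) (-4,-1) (-4,-1)
That's 8 distinct rows out of 12 strategies.

8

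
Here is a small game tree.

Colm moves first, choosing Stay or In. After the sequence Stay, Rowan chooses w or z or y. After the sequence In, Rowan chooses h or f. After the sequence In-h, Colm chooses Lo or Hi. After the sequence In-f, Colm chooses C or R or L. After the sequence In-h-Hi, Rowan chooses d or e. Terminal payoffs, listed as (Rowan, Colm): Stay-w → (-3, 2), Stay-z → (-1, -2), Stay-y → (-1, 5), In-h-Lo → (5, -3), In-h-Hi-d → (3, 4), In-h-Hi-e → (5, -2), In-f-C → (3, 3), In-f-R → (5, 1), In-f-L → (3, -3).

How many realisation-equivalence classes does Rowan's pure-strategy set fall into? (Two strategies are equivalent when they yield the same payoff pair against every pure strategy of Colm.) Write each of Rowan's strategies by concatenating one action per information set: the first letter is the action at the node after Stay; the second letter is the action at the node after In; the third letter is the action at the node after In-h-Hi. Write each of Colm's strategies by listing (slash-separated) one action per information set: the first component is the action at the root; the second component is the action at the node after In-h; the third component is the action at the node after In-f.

9

Rowan has 12 pure strategies: whd, whe, wfd, wfe, zhd, zhe, zfd, zfe, yhd, yhe, yfd, yfe. Columns: Stay/Lo/C, Stay/Lo/R, Stay/Lo/L, Stay/Hi/C, Stay/Hi/R, Stay/Hi/L, In/Lo/C, In/Lo/R, In/Lo/L, In/Hi/C, In/Hi/R, In/Hi/L.
{whd} → row (-3,2) (-3,2) (-3,2) (-3,2) (-3,2) (-3,2) (5,-3) (5,-3) (5,-3) (3,4) (3,4) (3,4)
{whe} → row (-3,2) (-3,2) (-3,2) (-3,2) (-3,2) (-3,2) (5,-3) (5,-3) (5,-3) (5,-2) (5,-2) (5,-2)
{wfd, wfe} → row (-3,2) (-3,2) (-3,2) (-3,2) (-3,2) (-3,2) (3,3) (5,1) (3,-3) (3,3) (5,1) (3,-3)
{zhd} → row (-1,-2) (-1,-2) (-1,-2) (-1,-2) (-1,-2) (-1,-2) (5,-3) (5,-3) (5,-3) (3,4) (3,4) (3,4)
{zhe} → row (-1,-2) (-1,-2) (-1,-2) (-1,-2) (-1,-2) (-1,-2) (5,-3) (5,-3) (5,-3) (5,-2) (5,-2) (5,-2)
{zfd, zfe} → row (-1,-2) (-1,-2) (-1,-2) (-1,-2) (-1,-2) (-1,-2) (3,3) (5,1) (3,-3) (3,3) (5,1) (3,-3)
{yhd} → row (-1,5) (-1,5) (-1,5) (-1,5) (-1,5) (-1,5) (5,-3) (5,-3) (5,-3) (3,4) (3,4) (3,4)
{yhe} → row (-1,5) (-1,5) (-1,5) (-1,5) (-1,5) (-1,5) (5,-3) (5,-3) (5,-3) (5,-2) (5,-2) (5,-2)
{yfd, yfe} → row (-1,5) (-1,5) (-1,5) (-1,5) (-1,5) (-1,5) (3,3) (5,1) (3,-3) (3,3) (5,1) (3,-3)
That's 9 distinct rows out of 12 strategies.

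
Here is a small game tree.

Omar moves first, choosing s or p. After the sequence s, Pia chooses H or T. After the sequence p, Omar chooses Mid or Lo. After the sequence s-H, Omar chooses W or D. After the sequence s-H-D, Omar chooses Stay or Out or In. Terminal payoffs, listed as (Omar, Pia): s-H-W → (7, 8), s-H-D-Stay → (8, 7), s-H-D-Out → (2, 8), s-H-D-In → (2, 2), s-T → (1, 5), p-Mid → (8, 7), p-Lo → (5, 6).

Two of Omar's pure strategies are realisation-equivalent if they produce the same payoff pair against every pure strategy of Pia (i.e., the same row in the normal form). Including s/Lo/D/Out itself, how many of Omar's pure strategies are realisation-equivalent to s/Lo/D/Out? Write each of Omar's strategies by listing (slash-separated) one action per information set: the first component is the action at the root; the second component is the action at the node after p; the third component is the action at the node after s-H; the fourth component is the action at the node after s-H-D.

Row for s/Lo/D/Out (columns H, T): (2,8) (1,5).
Under s/Lo/D/Out, Omar's choice at the node after p can never be reached regardless of what Pia does, so varying those choices leaves every outcome unchanged.
Holding the reachable choices fixed and varying the unreachable one freely already gives 2 equivalent strategies.
No other strategy reproduces this row, so those 2 are the full class: s/Mid/D/Out, s/Lo/D/Out.

2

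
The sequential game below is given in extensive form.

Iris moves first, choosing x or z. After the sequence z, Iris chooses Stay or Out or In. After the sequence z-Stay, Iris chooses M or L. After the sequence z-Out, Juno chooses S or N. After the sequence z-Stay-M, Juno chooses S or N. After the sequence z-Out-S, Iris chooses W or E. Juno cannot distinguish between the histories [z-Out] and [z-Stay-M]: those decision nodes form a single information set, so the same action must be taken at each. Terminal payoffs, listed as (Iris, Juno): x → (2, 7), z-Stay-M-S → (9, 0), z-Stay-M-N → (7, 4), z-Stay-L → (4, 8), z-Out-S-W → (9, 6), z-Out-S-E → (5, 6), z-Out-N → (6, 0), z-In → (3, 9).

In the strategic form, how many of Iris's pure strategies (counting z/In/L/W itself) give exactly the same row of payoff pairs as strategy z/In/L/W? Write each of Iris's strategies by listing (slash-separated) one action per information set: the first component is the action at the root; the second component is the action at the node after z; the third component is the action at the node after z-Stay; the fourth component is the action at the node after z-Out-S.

4

Row for z/In/L/W (columns S, N): (3,9) (3,9).
Under z/In/L/W, Iris's choice at the node after z-Stay and at the node after z-Out-S can never be reached regardless of what Juno does, so varying those choices leaves every outcome unchanged.
Holding the reachable choices fixed and varying the unreachable ones freely already gives 2 × 2 = 4 equivalent strategies.
No other strategy reproduces this row, so those 4 are the full class: z/In/M/W, z/In/M/E, z/In/L/W, z/In/L/E.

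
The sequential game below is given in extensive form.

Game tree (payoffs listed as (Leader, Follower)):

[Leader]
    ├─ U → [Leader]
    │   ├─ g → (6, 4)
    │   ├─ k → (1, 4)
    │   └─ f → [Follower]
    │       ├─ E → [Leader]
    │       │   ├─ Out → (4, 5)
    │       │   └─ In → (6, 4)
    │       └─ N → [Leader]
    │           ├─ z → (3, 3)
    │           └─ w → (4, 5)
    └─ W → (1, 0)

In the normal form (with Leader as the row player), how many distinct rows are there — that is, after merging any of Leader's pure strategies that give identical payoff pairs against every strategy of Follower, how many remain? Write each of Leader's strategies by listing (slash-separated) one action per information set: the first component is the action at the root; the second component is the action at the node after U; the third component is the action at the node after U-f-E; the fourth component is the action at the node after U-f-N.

7

Leader has 24 pure strategies: U/g/Out/z, U/g/Out/w, U/g/In/z, U/g/In/w, U/k/Out/z, U/k/Out/w, U/k/In/z, U/k/In/w, U/f/Out/z, U/f/Out/w, U/f/In/z, U/f/In/w, W/g/Out/z, W/g/Out/w, W/g/In/z, W/g/In/w, W/k/Out/z, W/k/Out/w, W/k/In/z, W/k/In/w, W/f/Out/z, W/f/Out/w, W/f/In/z, W/f/In/w. Columns: E, N.
{U/g/Out/z, U/g/Out/w, U/g/In/z, U/g/In/w} → row (6,4) (6,4)
{U/k/Out/z, U/k/Out/w, U/k/In/z, U/k/In/w} → row (1,4) (1,4)
{U/f/Out/z} → row (4,5) (3,3)
{U/f/Out/w} → row (4,5) (4,5)
{U/f/In/z} → row (6,4) (3,3)
{U/f/In/w} → row (6,4) (4,5)
{W/g/Out/z, W/g/Out/w, W/g/In/z, W/g/In/w, W/k/Out/z, W/k/Out/w, W/k/In/z, W/k/In/w, W/f/Out/z, W/f/Out/w, W/f/In/z, W/f/In/w} → row (1,0) (1,0)
That's 7 distinct rows out of 24 strategies.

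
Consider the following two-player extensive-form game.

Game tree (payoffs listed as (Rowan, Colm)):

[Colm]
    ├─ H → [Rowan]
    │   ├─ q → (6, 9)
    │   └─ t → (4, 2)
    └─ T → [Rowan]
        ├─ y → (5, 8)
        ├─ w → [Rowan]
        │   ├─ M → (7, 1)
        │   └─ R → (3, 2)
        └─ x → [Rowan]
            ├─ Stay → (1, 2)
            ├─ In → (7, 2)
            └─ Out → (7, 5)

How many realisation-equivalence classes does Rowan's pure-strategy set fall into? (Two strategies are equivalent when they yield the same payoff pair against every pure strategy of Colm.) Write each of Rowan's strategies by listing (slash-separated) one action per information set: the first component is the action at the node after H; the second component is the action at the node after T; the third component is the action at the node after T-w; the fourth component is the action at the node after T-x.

12

Rowan has 36 pure strategies: q/y/M/Stay, q/y/M/In, q/y/M/Out, q/y/R/Stay, q/y/R/In, q/y/R/Out, q/w/M/Stay, q/w/M/In, q/w/M/Out, q/w/R/Stay, q/w/R/In, q/w/R/Out, q/x/M/Stay, q/x/M/In, q/x/M/Out, q/x/R/Stay, q/x/R/In, q/x/R/Out, t/y/M/Stay, t/y/M/In, t/y/M/Out, t/y/R/Stay, t/y/R/In, t/y/R/Out, t/w/M/Stay, t/w/M/In, t/w/M/Out, t/w/R/Stay, t/w/R/In, t/w/R/Out, t/x/M/Stay, t/x/M/In, t/x/M/Out, t/x/R/Stay, t/x/R/In, t/x/R/Out. Columns: H, T.
{q/y/M/Stay, q/y/M/In, q/y/M/Out, q/y/R/Stay, q/y/R/In, q/y/R/Out} → row (6,9) (5,8)
{q/w/M/Stay, q/w/M/In, q/w/M/Out} → row (6,9) (7,1)
{q/w/R/Stay, q/w/R/In, q/w/R/Out} → row (6,9) (3,2)
{q/x/M/Stay, q/x/R/Stay} → row (6,9) (1,2)
{q/x/M/In, q/x/R/In} → row (6,9) (7,2)
{q/x/M/Out, q/x/R/Out} → row (6,9) (7,5)
{t/y/M/Stay, t/y/M/In, t/y/M/Out, t/y/R/Stay, t/y/R/In, t/y/R/Out} → row (4,2) (5,8)
{t/w/M/Stay, t/w/M/In, t/w/M/Out} → row (4,2) (7,1)
{t/w/R/Stay, t/w/R/In, t/w/R/Out} → row (4,2) (3,2)
{t/x/M/Stay, t/x/R/Stay} → row (4,2) (1,2)
{t/x/M/In, t/x/R/In} → row (4,2) (7,2)
{t/x/M/Out, t/x/R/Out} → row (4,2) (7,5)
That's 12 distinct rows out of 36 strategies.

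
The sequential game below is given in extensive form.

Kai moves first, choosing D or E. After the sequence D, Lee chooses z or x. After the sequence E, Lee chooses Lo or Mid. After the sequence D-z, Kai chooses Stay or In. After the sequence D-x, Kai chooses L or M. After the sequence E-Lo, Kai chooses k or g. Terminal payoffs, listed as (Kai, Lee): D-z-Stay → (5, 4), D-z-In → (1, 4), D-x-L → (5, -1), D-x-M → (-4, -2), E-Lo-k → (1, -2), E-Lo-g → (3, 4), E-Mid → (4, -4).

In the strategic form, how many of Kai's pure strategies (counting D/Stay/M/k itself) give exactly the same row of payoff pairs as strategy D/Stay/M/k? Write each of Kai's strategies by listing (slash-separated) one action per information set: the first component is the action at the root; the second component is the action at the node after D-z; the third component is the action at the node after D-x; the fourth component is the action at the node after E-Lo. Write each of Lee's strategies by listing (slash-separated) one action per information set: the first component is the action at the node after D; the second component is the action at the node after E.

Row for D/Stay/M/k (columns z/Lo, z/Mid, x/Lo, x/Mid): (5,4) (5,4) (-4,-2) (-4,-2).
Under D/Stay/M/k, Kai's choice at the node after E-Lo can never be reached regardless of what Lee does, so varying those choices leaves every outcome unchanged.
Holding the reachable choices fixed and varying the unreachable one freely already gives 2 equivalent strategies.
No other strategy reproduces this row, so those 2 are the full class: D/Stay/M/k, D/Stay/M/g.

2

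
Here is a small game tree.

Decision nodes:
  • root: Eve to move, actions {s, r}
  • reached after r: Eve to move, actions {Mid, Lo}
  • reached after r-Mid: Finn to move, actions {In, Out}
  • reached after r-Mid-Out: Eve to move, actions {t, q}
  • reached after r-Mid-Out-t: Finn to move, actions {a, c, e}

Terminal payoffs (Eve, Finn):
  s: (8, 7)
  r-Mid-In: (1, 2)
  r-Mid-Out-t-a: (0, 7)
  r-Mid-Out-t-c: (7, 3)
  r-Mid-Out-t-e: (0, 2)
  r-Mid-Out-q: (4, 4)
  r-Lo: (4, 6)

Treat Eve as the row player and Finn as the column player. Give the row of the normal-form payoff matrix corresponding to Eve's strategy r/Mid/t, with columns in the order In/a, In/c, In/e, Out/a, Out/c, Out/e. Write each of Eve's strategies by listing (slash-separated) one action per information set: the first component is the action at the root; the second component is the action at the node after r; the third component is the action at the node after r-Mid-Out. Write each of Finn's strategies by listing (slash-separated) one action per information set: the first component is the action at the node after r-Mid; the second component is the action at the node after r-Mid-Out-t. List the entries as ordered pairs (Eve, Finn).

vs In/a: Eve plays r → Eve plays Mid at [r] → Finn plays In at [r-Mid] → (1, 2)
vs In/c: Eve plays r → Eve plays Mid at [r] → Finn plays In at [r-Mid] → (1, 2)
vs In/e: Eve plays r → Eve plays Mid at [r] → Finn plays In at [r-Mid] → (1, 2)
vs Out/a: Eve plays r → Eve plays Mid at [r] → Finn plays Out at [r-Mid] → Eve plays t at [r-Mid-Out] → Finn plays a at [r-Mid-Out-t] → (0, 7)
vs Out/c: Eve plays r → Eve plays Mid at [r] → Finn plays Out at [r-Mid] → Eve plays t at [r-Mid-Out] → Finn plays c at [r-Mid-Out-t] → (7, 3)
vs Out/e: Eve plays r → Eve plays Mid at [r] → Finn plays Out at [r-Mid] → Eve plays t at [r-Mid-Out] → Finn plays e at [r-Mid-Out-t] → (0, 2)

(1,2) (1,2) (1,2) (0,7) (7,3) (0,2)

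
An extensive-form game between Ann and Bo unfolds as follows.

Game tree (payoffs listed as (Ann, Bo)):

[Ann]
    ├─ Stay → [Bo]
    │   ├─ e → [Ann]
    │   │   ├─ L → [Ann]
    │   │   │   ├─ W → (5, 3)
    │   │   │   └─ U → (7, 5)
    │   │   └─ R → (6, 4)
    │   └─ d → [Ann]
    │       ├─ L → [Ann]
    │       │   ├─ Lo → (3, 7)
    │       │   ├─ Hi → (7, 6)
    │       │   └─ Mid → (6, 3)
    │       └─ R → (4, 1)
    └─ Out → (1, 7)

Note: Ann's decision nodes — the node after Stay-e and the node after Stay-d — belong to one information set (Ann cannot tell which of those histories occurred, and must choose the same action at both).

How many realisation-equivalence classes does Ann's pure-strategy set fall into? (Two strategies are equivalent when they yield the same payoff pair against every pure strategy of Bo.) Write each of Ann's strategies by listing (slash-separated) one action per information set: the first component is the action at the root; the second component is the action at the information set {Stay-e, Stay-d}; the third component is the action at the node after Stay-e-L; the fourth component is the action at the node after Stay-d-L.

Ann has 24 pure strategies: Stay/L/W/Lo, Stay/L/W/Hi, Stay/L/W/Mid, Stay/L/U/Lo, Stay/L/U/Hi, Stay/L/U/Mid, Stay/R/W/Lo, Stay/R/W/Hi, Stay/R/W/Mid, Stay/R/U/Lo, Stay/R/U/Hi, Stay/R/U/Mid, Out/L/W/Lo, Out/L/W/Hi, Out/L/W/Mid, Out/L/U/Lo, Out/L/U/Hi, Out/L/U/Mid, Out/R/W/Lo, Out/R/W/Hi, Out/R/W/Mid, Out/R/U/Lo, Out/R/U/Hi, Out/R/U/Mid. Columns: e, d.
{Stay/L/W/Lo} → row (5,3) (3,7)
{Stay/L/W/Hi} → row (5,3) (7,6)
{Stay/L/W/Mid} → row (5,3) (6,3)
{Stay/L/U/Lo} → row (7,5) (3,7)
{Stay/L/U/Hi} → row (7,5) (7,6)
{Stay/L/U/Mid} → row (7,5) (6,3)
{Stay/R/W/Lo, Stay/R/W/Hi, Stay/R/W/Mid, Stay/R/U/Lo, Stay/R/U/Hi, Stay/R/U/Mid} → row (6,4) (4,1)
{Out/L/W/Lo, Out/L/W/Hi, Out/L/W/Mid, Out/L/U/Lo, Out/L/U/Hi, Out/L/U/Mid, Out/R/W/Lo, Out/R/W/Hi, Out/R/W/Mid, Out/R/U/Lo, Out/R/U/Hi, Out/R/U/Mid} → row (1,7) (1,7)
That's 8 distinct rows out of 24 strategies.

8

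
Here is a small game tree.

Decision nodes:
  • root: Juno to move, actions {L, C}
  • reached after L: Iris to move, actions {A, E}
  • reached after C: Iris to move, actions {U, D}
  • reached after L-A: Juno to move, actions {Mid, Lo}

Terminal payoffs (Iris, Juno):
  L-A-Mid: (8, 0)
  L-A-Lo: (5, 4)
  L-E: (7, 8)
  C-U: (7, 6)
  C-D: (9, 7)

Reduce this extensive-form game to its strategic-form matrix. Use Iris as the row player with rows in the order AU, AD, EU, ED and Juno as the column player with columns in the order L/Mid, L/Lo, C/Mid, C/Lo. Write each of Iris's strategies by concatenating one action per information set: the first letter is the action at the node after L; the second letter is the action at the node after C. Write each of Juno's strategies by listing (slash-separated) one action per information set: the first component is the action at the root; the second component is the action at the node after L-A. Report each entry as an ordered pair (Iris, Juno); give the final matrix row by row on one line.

        L/Mid     L/Lo    C/Mid     C/Lo
  AU    (8,0)    (5,4)    (7,6)    (7,6)
  AD    (8,0)    (5,4)    (9,7)    (9,7)
  EU    (7,8)    (7,8)    (7,6)    (7,6)
  ED    (7,8)    (7,8)    (9,7)    (9,7)

AU: (8,0) (5,4) (7,6) (7,6) | AD: (8,0) (5,4) (9,7) (9,7) | EU: (7,8) (7,8) (7,6) (7,6) | ED: (7,8) (7,8) (9,7) (9,7)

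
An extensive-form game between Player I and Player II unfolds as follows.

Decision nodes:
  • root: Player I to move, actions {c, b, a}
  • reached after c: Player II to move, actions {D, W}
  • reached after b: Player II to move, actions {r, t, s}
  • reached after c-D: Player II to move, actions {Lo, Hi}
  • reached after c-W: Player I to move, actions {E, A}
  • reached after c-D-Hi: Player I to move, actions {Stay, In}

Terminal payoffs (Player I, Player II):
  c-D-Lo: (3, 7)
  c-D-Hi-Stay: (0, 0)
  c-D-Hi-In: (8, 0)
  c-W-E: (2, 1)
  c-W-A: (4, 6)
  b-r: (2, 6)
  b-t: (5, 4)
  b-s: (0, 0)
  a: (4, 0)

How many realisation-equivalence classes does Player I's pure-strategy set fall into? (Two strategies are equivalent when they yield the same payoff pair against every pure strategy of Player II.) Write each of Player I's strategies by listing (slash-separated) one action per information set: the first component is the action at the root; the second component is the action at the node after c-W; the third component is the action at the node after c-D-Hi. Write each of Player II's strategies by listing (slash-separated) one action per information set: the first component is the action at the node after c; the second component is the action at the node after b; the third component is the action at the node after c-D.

Player I has 12 pure strategies: c/E/Stay, c/E/In, c/A/Stay, c/A/In, b/E/Stay, b/E/In, b/A/Stay, b/A/In, a/E/Stay, a/E/In, a/A/Stay, a/A/In. Columns: D/r/Lo, D/r/Hi, D/t/Lo, D/t/Hi, D/s/Lo, D/s/Hi, W/r/Lo, W/r/Hi, W/t/Lo, W/t/Hi, W/s/Lo, W/s/Hi.
{c/E/Stay} → row (3,7) (0,0) (3,7) (0,0) (3,7) (0,0) (2,1) (2,1) (2,1) (2,1) (2,1) (2,1)
{c/E/In} → row (3,7) (8,0) (3,7) (8,0) (3,7) (8,0) (2,1) (2,1) (2,1) (2,1) (2,1) (2,1)
{c/A/Stay} → row (3,7) (0,0) (3,7) (0,0) (3,7) (0,0) (4,6) (4,6) (4,6) (4,6) (4,6) (4,6)
{c/A/In} → row (3,7) (8,0) (3,7) (8,0) (3,7) (8,0) (4,6) (4,6) (4,6) (4,6) (4,6) (4,6)
{b/E/Stay, b/E/In, b/A/Stay, b/A/In} → row (2,6) (2,6) (5,4) (5,4) (0,0) (0,0) (2,6) (2,6) (5,4) (5,4) (0,0) (0,0)
{a/E/Stay, a/E/In, a/A/Stay, a/A/In} → row (4,0) (4,0) (4,0) (4,0) (4,0) (4,0) (4,0) (4,0) (4,0) (4,0) (4,0) (4,0)
That's 6 distinct rows out of 12 strategies.

6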